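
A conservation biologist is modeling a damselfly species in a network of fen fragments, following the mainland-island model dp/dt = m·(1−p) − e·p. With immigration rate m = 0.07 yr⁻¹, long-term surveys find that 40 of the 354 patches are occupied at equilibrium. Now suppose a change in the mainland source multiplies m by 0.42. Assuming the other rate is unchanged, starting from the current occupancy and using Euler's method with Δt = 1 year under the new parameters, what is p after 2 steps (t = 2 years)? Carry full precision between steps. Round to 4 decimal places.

0.0618

Observed p* = 40/354 = 0.11299.
Balance m(1−p*) = e·p* gives e = m(1−p*)/p* = 0.07×0.88701/0.11299 = 0.54950.
Starting from p₀ = 0.11299; update p ← p + (dp/dt)·Δt with the new parameters.
p: 0.11299 → 0.07698  (Δp = -0.03601)
p: 0.07698 → 0.06182  (Δp = -0.01516)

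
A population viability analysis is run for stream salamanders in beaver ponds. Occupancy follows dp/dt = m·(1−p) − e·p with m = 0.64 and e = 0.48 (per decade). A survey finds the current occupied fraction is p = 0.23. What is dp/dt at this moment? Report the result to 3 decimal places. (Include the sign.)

Colonization term: m·(1−p) = 0.64×0.7700 = 0.49280.
Extinction term: e·p = 0.11040.
dp/dt = 0.49280 − 0.11040 = 0.38240.

0.382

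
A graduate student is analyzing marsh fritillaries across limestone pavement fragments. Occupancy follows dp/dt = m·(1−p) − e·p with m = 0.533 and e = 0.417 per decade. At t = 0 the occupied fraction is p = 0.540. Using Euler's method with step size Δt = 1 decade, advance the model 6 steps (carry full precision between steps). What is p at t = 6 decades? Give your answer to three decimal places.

Update rule: p ← p + [m·(1−p) − e·p]·Δt with Δt = 1.
step 1: Δp = +0.02000, p = 0.56000
step 2: Δp = +0.00100, p = 0.56100
step 3: Δp = +0.00005, p = 0.56105
step 4: Δp = +0.00000, p = 0.56105
step 5: Δp = +0.00000, p = 0.56105
step 6: Δp = +0.00000, p = 0.56105

0.561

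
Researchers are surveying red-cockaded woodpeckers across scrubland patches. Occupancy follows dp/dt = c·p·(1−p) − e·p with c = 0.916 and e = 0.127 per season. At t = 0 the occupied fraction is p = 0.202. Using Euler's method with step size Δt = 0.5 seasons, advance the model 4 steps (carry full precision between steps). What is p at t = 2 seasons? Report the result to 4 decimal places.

0.5007

Update rule: p ← p + [c·p·(1−p) − e·p]·Δt with Δt = 0.5.
step 1: Δp = +0.06100, p = 0.26300
step 2: Δp = +0.07207, p = 0.33507
step 3: Δp = +0.08077, p = 0.41584
step 4: Δp = +0.08485, p = 0.50069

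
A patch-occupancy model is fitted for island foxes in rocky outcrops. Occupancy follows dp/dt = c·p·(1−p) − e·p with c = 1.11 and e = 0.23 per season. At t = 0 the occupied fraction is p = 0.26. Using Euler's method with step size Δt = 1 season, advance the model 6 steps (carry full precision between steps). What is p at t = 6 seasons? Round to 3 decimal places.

Update rule: p ← p + [c·p·(1−p) − e·p]·Δt with Δt = 1.
p: 0.26000 → 0.41376  (Δp = +0.15376)
p: 0.41376 → 0.58784  (Δp = +0.17408)
p: 0.58784 → 0.72157  (Δp = +0.13373)
p: 0.72157 → 0.77862  (Δp = +0.05704)
p: 0.77862 → 0.79087  (Δp = +0.01225)
p: 0.79087 → 0.79256  (Δp = +0.00169)

0.793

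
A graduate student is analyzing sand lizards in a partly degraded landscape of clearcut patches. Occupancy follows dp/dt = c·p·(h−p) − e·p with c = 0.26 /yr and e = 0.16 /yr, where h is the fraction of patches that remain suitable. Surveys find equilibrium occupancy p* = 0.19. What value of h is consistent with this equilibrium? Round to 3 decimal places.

At equilibrium c(h−p*) = e, so h = p* + e/c.
h = 0.19 + 0.16/0.26 = 0.19 + 0.6154 = 0.8054.

0.805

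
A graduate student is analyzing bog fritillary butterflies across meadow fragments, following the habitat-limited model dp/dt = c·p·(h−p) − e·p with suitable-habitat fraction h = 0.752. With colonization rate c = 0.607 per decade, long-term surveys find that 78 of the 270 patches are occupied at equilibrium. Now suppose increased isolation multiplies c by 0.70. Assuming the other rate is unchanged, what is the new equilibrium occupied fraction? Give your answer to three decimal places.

0.090

Observed p* = 78/270 = 0.28889.
Balance c(h−p*) = e gives e = 0.607×(0.752 − 0.28889) = 0.28111.
New p* = 0.752 − e/c = 0.752 − 0.28111/0.42490 = 0.09041.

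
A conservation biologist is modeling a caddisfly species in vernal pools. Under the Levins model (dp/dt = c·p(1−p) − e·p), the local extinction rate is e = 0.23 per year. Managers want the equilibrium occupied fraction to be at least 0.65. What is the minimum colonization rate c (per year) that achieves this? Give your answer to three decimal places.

0.657

p* = 1 − e/c ≥ 0.65 requires e/c ≤ 0.3500, i.e. c ≥ e/0.3500.
c_min = 0.23/0.3500 = 0.6571.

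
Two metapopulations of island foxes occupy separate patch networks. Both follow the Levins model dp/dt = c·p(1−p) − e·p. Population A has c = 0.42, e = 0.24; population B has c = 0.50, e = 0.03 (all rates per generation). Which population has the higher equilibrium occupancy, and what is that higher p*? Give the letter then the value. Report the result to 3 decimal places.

A: p*_A = 1 − 0.24/0.42 = 0.4286.
B: p*_B = 1 − 0.03/0.50 = 0.9400.
B is higher at 0.9400.

B, 0.940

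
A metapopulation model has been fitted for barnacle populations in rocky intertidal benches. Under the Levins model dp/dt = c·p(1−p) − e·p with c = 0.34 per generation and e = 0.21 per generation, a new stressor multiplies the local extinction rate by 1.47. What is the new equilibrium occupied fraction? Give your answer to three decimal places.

0.092

Before: p* = 1 − 0.21/0.34 = 0.3824.
After the change, c = 0.34, e = 0.3087, so p* = 1 − 0.3087/0.34 = 0.0921.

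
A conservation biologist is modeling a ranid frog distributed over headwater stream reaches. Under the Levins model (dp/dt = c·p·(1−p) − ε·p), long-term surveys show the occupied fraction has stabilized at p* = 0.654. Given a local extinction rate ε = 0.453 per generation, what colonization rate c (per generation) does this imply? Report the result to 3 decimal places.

At equilibrium c(1−p*) = ε, so c = ε/(1−p*).
c = 0.453/(1 − 0.654) = 0.453/0.3460 = 1.3092.

1.309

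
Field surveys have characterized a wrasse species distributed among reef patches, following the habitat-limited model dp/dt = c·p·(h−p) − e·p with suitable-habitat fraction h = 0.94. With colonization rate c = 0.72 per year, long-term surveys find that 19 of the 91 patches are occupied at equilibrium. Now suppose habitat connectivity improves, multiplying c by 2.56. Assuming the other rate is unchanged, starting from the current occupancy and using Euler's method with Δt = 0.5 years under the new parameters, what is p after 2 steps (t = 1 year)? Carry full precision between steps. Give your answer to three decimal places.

0.392

Observed p* = 19/91 = 0.20879.
Balance c(h−p*) = e gives e = 0.72×(0.94 − 0.20879) = 0.52647.
Starting from p₀ = 0.20879; update p ← p + (dp/dt)·Δt with the new parameters.
  1  |  dp/dt·Δt = +0.085739  |  p_1 = 0.294531
  2  |  dp/dt·Δt = +0.097675  |  p_2 = 0.392206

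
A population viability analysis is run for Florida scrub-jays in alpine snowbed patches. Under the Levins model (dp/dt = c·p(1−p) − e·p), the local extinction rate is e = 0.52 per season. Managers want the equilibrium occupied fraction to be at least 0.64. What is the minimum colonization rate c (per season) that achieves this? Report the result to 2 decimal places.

1.44

p* = 1 − e/c ≥ 0.64 requires e/c ≤ 0.3600, i.e. c ≥ e/0.3600.
c_min = 0.52/0.3600 = 1.4444.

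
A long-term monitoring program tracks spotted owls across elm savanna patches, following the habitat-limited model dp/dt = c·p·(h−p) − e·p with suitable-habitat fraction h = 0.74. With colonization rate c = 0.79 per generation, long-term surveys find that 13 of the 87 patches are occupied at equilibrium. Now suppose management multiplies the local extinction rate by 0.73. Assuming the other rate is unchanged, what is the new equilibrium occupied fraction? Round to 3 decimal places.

Observed p* = 13/87 = 0.14943.
Balance c(h−p*) = e gives e = 0.79×(0.74 − 0.14943) = 0.46655.
New p* = 0.74 − e/c = 0.74 − 0.34058/0.79000 = 0.30889.

0.309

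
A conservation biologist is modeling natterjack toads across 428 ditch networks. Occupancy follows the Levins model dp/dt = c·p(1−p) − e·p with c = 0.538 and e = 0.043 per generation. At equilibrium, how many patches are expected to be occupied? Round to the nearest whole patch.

p* = 1 − e/c = 1 − 0.043/0.538 = 0.9201.
Expected occupied patches = N × p* = 428 × 0.9201 = 393.79 ≈ 394.

394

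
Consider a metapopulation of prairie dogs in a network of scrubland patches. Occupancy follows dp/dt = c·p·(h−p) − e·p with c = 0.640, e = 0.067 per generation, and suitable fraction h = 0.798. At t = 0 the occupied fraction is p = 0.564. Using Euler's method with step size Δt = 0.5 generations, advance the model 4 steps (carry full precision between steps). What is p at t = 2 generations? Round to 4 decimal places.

0.6378

Update rule: p ← p + [c·p·(h−p) − e·p]·Δt with Δt = 0.5.
p: 0.56400 → 0.58734  (Δp = +0.02334)
p: 0.58734 → 0.60726  (Δp = +0.01992)
p: 0.60726 → 0.62398  (Δp = +0.01672)
p: 0.62398 → 0.63782  (Δp = +0.01384)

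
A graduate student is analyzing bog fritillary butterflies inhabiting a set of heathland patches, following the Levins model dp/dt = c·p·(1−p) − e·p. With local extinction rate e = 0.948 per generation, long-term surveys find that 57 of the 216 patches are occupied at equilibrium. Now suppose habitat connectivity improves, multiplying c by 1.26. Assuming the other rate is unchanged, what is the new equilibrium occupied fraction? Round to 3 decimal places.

Observed p* = 57/216 = 0.26389.
Balance c(1−p*) = e gives c = e/(1 − 0.26389) = 0.948/0.73611 = 1.28785.
New p* = 1 − e/c = 1 − 0.94800/1.62269 = 0.41578.

0.416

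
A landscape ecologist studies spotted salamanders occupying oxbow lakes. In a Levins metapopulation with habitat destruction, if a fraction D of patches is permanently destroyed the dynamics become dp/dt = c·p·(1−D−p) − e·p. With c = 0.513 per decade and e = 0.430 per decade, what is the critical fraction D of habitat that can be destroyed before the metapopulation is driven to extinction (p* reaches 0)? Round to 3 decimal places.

0.162

The nontrivial equilibrium is p* = (1−D) − e/c; extinction occurs when this hits zero.
So D_crit = 1 − e/c = 1 − 0.430/0.513 = 1 − 0.8382 = 0.1618.
Note this equals the original equilibrium occupancy — the Levins extinction-debt result.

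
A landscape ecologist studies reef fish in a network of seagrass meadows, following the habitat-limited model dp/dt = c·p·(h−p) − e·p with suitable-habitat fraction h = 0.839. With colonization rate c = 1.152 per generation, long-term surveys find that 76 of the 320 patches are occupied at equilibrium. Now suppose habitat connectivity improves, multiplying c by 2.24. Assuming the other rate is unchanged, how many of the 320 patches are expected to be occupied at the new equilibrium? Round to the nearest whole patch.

Observed p* = 76/320 = 0.23750.
Balance c(h−p*) = e gives e = 1.152×(0.839 − 0.23750) = 0.69293.
New p* = 0.839 − e/c = 0.839 − 0.69293/2.58048 = 0.57047.
Expected occupied = 320 × 0.57047 = 182.55 ≈ 183.

183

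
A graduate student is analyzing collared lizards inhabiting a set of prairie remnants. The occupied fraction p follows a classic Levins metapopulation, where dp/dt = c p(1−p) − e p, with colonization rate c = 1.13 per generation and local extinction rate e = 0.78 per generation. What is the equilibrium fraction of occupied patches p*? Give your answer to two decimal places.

0.31

Setting dp/dt = 0 and dividing through by p* gives c·(1−p*) = e.
So p* = 1 − e/c = 1 − 0.78/1.13 = 1 − 0.6903 = 0.3097.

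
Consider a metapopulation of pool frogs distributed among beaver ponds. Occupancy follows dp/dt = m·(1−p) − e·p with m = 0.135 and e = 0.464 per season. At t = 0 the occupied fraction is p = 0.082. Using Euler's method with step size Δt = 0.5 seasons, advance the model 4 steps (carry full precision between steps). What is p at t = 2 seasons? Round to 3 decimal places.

0.191

Update rule: p ← p + [m·(1−p) − e·p]·Δt with Δt = 0.5.
  1  |  dp/dt·Δt = +0.042941  |  p_1 = 0.124941
  2  |  dp/dt·Δt = +0.030080  |  p_2 = 0.155021
  3  |  dp/dt·Δt = +0.021071  |  p_3 = 0.176092
  4  |  dp/dt·Δt = +0.014760  |  p_4 = 0.190853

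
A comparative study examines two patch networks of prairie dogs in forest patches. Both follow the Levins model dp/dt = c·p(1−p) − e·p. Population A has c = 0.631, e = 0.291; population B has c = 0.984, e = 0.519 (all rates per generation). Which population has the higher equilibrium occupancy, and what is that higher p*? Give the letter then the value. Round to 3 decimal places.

A, 0.539

A: p*_A = 1 − 0.291/0.631 = 0.5388.
B: p*_B = 1 − 0.519/0.984 = 0.4726.
A is higher at 0.5388.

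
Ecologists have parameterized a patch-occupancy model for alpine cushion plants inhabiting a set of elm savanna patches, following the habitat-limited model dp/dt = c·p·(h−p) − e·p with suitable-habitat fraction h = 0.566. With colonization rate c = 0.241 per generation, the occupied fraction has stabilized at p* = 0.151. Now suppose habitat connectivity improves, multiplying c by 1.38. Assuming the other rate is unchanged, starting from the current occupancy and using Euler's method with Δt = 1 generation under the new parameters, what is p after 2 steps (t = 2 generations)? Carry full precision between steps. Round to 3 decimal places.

Balance c(h−p*) = e gives e = 0.241×(0.566 − 0.15100) = 0.10001.
Starting from p₀ = 0.15100; update p ← p + (dp/dt)·Δt with the new parameters.
p: 0.15100 → 0.15674  (Δp = +0.00574)
p: 0.15674 → 0.16240  (Δp = +0.00566)

0.162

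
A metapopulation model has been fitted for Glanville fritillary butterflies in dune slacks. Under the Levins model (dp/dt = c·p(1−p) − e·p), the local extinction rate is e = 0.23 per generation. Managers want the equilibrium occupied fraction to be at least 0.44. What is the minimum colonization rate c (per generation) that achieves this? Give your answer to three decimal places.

0.411

p* = 1 − e/c ≥ 0.44 requires e/c ≤ 0.5600, i.e. c ≥ e/0.5600.
c_min = 0.23/0.5600 = 0.4107.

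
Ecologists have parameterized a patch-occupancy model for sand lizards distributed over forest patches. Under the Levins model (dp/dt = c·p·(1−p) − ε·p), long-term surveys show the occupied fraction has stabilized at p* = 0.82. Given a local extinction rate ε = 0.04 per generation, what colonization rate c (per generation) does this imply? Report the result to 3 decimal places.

0.222

At equilibrium c(1−p*) = ε, so c = ε/(1−p*).
c = 0.04/(1 − 0.82) = 0.04/0.1800 = 0.2222.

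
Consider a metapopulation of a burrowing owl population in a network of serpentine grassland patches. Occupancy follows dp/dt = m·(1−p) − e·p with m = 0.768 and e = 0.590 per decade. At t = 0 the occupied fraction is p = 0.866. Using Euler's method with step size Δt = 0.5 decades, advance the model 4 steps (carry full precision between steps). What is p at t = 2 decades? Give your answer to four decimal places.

Update rule: p ← p + [m·(1−p) − e·p]·Δt with Δt = 0.5.
  1  |  dp/dt·Δt = -0.204014  |  p_1 = 0.661986
  2  |  dp/dt·Δt = -0.065488  |  p_2 = 0.596498
  3  |  dp/dt·Δt = -0.021022  |  p_3 = 0.575476
  4  |  dp/dt·Δt = -0.006748  |  p_4 = 0.568728

0.5687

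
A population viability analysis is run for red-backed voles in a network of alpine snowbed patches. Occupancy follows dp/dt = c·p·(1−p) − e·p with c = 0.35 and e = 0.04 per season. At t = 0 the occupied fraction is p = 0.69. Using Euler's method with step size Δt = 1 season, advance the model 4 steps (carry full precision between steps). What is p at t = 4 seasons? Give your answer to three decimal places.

Update rule: p ← p + [c·p·(1−p) − e·p]·Δt with Δt = 1.
step 1: Δp = +0.04727, p = 0.73726
step 2: Δp = +0.03831, p = 0.77557
step 3: Δp = +0.02990, p = 0.80547
step 4: Δp = +0.02262, p = 0.82809

0.828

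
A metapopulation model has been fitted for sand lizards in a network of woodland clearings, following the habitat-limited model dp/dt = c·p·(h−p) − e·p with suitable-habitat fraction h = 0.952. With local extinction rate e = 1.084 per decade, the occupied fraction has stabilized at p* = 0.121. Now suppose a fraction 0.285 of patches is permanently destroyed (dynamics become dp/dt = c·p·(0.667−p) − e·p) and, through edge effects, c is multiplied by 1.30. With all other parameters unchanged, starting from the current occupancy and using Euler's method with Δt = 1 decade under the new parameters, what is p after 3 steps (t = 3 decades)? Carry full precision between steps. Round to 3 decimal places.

0.080

Balance c(h−p*) = e gives c = e/(0.952 − 0.12100) = 1.084/0.83100 = 1.30445.
Starting from p₀ = 0.12100; update p ← p + (dp/dt)·Δt with the new parameters.
  1  |  dp/dt·Δt = -0.019130  |  p_1 = 0.101870
  2  |  dp/dt·Δt = -0.012801  |  p_2 = 0.089069
  3  |  dp/dt·Δt = -0.009259  |  p_3 = 0.079810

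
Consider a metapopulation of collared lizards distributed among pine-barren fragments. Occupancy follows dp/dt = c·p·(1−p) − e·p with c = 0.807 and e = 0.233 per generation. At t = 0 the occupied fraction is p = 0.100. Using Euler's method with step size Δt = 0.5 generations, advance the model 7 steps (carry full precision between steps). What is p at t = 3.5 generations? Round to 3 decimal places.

Update rule: p ← p + [c·p·(1−p) − e·p]·Δt with Δt = 0.5.
  1  |  dp/dt·Δt = +0.024665  |  p_1 = 0.124665
  2  |  dp/dt·Δt = +0.029508  |  p_2 = 0.154173
  3  |  dp/dt·Δt = +0.034657  |  p_3 = 0.188830
  4  |  dp/dt·Δt = +0.039807  |  p_4 = 0.228636
  5  |  dp/dt·Δt = +0.044526  |  p_5 = 0.273162
  6  |  dp/dt·Δt = +0.048289  |  p_6 = 0.321451
  7  |  dp/dt·Δt = +0.050562  |  p_7 = 0.372014

0.372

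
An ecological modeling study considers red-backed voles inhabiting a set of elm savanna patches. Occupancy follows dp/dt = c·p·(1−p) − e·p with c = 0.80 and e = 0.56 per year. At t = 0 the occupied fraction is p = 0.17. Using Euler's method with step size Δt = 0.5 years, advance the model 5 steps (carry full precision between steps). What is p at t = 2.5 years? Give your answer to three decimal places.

0.212

Update rule: p ← p + [c·p·(1−p) − e·p]·Δt with Δt = 0.5.
  1  |  dp/dt·Δt = +0.008840  |  p_1 = 0.178840
  2  |  dp/dt·Δt = +0.008667  |  p_2 = 0.187507
  3  |  dp/dt·Δt = +0.008437  |  p_3 = 0.195945
  4  |  dp/dt·Δt = +0.008156  |  p_4 = 0.204100
  5  |  dp/dt·Δt = +0.007829  |  p_5 = 0.211929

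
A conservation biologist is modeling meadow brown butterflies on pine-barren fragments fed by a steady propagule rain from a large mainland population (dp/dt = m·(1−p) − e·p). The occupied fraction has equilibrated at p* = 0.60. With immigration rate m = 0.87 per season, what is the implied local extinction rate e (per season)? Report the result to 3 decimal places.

0.580

At equilibrium m(1−p*) = e·p*, so e = m(1−p*)/p*.
e = 0.87 × 0.4000 / 0.60 = 0.5800.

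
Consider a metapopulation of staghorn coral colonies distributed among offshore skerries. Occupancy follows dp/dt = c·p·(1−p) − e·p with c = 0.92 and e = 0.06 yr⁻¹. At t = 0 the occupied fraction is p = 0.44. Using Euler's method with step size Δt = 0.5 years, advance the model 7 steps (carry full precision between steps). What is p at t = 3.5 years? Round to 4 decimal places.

0.9026

Update rule: p ← p + [c·p·(1−p) − e·p]·Δt with Δt = 0.5.
p: 0.44000 → 0.54014  (Δp = +0.10014)
p: 0.54014 → 0.63820  (Δp = +0.09805)
p: 0.63820 → 0.72527  (Δp = +0.08707)
p: 0.72527 → 0.79517  (Δp = +0.06990)
p: 0.79517 → 0.84623  (Δp = +0.05107)
p: 0.84623 → 0.88070  (Δp = +0.03447)
p: 0.88070 → 0.90261  (Δp = +0.02191)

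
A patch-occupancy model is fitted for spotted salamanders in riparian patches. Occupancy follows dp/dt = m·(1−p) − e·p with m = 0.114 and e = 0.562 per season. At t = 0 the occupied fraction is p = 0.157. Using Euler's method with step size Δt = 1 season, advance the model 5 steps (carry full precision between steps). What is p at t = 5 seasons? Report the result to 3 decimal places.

Update rule: p ← p + [m·(1−p) − e·p]·Δt with Δt = 1.
t = 1: p = 0.15700 + (+0.00787) = 0.16487
t = 2: p = 0.16487 + (+0.00255) = 0.16742
t = 3: p = 0.16742 + (+0.00083) = 0.16824
t = 4: p = 0.16824 + (+0.00027) = 0.16851
t = 5: p = 0.16851 + (+0.00009) = 0.16860

0.169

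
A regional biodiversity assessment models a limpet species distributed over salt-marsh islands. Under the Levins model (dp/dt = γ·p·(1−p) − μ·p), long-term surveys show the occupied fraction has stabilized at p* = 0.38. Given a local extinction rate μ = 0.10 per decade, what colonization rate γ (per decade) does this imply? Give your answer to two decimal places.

0.16

At equilibrium γ(1−p*) = μ, so γ = μ/(1−p*).
γ = 0.10/(1 − 0.38) = 0.10/0.6200 = 0.1613.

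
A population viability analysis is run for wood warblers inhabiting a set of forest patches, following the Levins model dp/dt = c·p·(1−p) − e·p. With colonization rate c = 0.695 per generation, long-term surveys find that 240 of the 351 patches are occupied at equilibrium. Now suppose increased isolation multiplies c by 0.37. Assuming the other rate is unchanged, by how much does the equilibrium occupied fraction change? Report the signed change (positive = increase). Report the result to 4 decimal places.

Observed p* = 240/351 = 0.68376.
Balance c(1−p*) = e gives e = 0.695×(1 − 0.68376) = 0.21979.
New p* = 1 − e/c = 1 − 0.21979/0.25715 = 0.14528.
Δp* = 0.14528 − 0.68376 = -0.53848.

-0.5385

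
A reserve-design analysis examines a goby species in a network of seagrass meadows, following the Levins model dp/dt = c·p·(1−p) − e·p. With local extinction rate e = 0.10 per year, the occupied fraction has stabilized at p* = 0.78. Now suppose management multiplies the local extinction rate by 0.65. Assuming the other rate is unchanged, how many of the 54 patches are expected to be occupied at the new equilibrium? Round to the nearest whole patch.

Balance c(1−p*) = e gives c = e/(1 − 0.78000) = 0.10/0.22000 = 0.45455.
New p* = 1 − e/c = 1 − 0.06500/0.45455 = 0.85700.
Expected occupied = 54 × 0.85700 = 46.28 ≈ 46.

46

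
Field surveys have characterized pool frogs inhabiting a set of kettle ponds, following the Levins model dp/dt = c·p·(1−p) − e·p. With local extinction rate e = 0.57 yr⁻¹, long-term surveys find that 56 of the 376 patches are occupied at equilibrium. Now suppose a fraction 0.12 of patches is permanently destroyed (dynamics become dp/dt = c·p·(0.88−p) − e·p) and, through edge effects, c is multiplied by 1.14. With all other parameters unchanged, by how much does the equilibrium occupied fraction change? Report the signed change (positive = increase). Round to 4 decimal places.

-0.0155

Observed p* = 56/376 = 0.14894.
Balance c(1−p*) = e gives c = e/(1 − 0.14894) = 0.57/0.85106 = 0.66975.
New p* = 0.88 − e/c = 0.88 − 0.57000/0.76351 = 0.13345.
Δp* = 0.13345 − 0.14894 = -0.01549.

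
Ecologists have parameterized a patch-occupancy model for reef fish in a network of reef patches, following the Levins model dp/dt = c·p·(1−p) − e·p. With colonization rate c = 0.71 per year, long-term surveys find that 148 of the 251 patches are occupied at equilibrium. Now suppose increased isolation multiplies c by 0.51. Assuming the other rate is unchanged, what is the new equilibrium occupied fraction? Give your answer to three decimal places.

0.195

Observed p* = 148/251 = 0.58964.
Balance c(1−p*) = e gives e = 0.71×(1 − 0.58964) = 0.29136.
New p* = 1 − e/c = 1 − 0.29136/0.36210 = 0.19536.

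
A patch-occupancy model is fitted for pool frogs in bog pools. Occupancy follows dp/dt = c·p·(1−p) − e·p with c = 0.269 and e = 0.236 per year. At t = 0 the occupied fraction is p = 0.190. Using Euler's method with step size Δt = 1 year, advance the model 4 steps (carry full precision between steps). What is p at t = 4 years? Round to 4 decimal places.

Update rule: p ← p + [c·p·(1−p) − e·p]·Δt with Δt = 1.
t = 1: p = 0.19000 + (-0.00344) = 0.18656
t = 2: p = 0.18656 + (-0.00321) = 0.18335
t = 3: p = 0.18335 + (-0.00299) = 0.18036
t = 4: p = 0.18036 + (-0.00280) = 0.17756

0.1776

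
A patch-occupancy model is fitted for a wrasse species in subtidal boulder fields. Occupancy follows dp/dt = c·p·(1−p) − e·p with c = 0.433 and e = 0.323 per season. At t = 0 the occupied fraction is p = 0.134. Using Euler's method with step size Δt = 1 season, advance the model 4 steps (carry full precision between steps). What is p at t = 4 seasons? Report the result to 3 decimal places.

0.161

Update rule: p ← p + [c·p·(1−p) − e·p]·Δt with Δt = 1.
p: 0.13400 → 0.14097  (Δp = +0.00697)
p: 0.14097 → 0.14787  (Δp = +0.00690)
p: 0.14787 → 0.15466  (Δp = +0.00680)
p: 0.15466 → 0.16132  (Δp = +0.00666)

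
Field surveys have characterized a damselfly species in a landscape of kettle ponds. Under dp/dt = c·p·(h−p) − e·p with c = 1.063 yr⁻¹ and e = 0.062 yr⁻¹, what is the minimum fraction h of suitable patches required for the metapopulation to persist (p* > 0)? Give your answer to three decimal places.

0.058

p* = h − e/c is positive only when h > e/c.
h_min = e/c = 0.062/1.063 = 0.0583.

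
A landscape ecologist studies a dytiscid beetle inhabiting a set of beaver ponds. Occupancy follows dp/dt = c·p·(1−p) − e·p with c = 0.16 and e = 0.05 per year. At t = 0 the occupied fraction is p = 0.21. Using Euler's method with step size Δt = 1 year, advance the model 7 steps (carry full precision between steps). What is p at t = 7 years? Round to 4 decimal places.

0.3333

Update rule: p ← p + [c·p·(1−p) − e·p]·Δt with Δt = 1.
step 1: Δp = +0.01604, p = 0.22604
step 2: Δp = +0.01669, p = 0.24273
step 3: Δp = +0.01727, p = 0.26001
step 4: Δp = +0.01778, p = 0.27779
step 5: Δp = +0.01821, p = 0.29600
step 6: Δp = +0.01854, p = 0.31454
step 7: Δp = +0.01877, p = 0.33331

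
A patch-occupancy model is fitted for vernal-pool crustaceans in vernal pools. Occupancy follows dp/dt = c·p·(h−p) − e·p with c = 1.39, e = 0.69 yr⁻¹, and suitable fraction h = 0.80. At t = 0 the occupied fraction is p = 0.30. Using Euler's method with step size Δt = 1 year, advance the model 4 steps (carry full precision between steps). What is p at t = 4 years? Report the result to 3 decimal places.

Update rule: p ← p + [c·p·(h−p) − e·p]·Δt with Δt = 1.
step 1: Δp = +0.00150, p = 0.30150
step 2: Δp = +0.00088, p = 0.30238
step 3: Δp = +0.00051, p = 0.30289
step 4: Δp = +0.00030, p = 0.30319

0.303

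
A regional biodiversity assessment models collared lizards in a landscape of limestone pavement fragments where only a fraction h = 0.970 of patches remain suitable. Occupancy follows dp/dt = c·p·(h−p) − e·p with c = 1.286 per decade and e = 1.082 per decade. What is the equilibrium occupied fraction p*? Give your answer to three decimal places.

Setting dp/dt = 0 and dividing by p* gives c·(h−p*) = e.
So p* = h − e/c = 0.970 − 1.082/1.286 = 0.970 − 0.8414 = 0.1286.

0.129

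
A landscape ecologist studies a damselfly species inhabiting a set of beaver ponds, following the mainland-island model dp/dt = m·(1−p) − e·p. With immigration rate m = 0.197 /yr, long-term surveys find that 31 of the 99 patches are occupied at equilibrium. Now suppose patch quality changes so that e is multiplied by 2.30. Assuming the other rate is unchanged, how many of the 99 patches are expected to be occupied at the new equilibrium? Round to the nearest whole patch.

16

Observed p* = 31/99 = 0.31313.
Balance m(1−p*) = e·p* gives e = m(1−p*)/p* = 0.197×0.68687/0.31313 = 0.43213.
New p* = m/(m+e) = 0.19700/(0.19700+0.99390) = 0.16542.
Expected occupied = 99 × 0.16542 = 16.38 ≈ 16.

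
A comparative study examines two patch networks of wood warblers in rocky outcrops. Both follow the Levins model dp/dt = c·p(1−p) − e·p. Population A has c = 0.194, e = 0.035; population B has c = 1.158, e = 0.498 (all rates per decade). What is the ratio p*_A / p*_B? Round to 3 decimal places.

1.438

A: p*_A = 1 − 0.035/0.194 = 0.8196.
B: p*_B = 1 − 0.498/1.158 = 0.5699.
p*_A / p*_B = 0.8196/0.5699 = 1.4380.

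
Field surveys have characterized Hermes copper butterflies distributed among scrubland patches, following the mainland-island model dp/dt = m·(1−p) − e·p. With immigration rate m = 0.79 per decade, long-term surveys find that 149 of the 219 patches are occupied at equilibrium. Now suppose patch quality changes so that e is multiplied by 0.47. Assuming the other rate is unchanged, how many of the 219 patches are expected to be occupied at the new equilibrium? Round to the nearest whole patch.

Observed p* = 149/219 = 0.68037.
Balance m(1−p*) = e·p* gives e = m(1−p*)/p* = 0.79×0.31963/0.68037 = 0.37113.
New p* = m/(m+e) = 0.79000/(0.79000+0.17443) = 0.81914.
Expected occupied = 219 × 0.81914 = 179.39 ≈ 179.

179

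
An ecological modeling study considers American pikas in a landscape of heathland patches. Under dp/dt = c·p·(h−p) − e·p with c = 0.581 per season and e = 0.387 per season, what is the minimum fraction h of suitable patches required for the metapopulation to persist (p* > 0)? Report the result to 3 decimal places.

p* = h − e/c is positive only when h > e/c.
h_min = e/c = 0.387/0.581 = 0.6661.

0.666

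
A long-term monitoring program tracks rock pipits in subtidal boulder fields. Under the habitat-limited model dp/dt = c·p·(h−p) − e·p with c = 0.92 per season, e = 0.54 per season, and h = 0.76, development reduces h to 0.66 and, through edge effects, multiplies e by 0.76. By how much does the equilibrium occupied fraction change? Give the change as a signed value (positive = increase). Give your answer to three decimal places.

0.041

Before: p* = h − e/c = 0.76 − 0.54/0.92 = 0.76 − 0.5870 = 0.1730.
After: c = 0.92, e = 0.4104, h = 0.66; p* = 0.66 − 0.4104/0.92 = 0.2139.
Δp* = 0.2139 − 0.1730 = +0.0409.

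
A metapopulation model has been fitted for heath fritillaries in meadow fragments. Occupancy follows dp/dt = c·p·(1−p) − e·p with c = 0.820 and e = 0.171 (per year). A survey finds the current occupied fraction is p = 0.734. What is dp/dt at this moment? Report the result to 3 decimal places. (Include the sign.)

Colonization term: c·p·(1−p) = 0.820×0.734×0.2660 = 0.16010.
Extinction term: e·p = 0.12551.
dp/dt = 0.16010 − 0.12551 = 0.03459.

0.035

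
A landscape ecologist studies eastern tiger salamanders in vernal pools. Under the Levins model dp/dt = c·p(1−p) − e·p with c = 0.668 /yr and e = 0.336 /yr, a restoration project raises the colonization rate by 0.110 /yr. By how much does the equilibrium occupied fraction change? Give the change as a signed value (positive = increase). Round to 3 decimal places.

0.071

Before: p* = 1 − 0.336/0.668 = 0.4970.
After the change, c = 0.778, e = 0.336, so p* = 1 − 0.336/0.778 = 0.5681.
Δp* = 0.5681 − 0.4970 = +0.0711.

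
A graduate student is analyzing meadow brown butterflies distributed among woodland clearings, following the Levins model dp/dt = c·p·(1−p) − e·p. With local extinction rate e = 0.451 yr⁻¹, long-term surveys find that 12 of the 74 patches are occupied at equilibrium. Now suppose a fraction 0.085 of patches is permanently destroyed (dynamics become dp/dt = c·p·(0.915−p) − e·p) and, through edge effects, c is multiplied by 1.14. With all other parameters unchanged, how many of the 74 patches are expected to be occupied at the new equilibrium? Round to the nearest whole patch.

Observed p* = 12/74 = 0.16216.
Balance c(1−p*) = e gives c = e/(1 − 0.16216) = 0.451/0.83784 = 0.53829.
New p* = 0.915 − e/c = 0.915 − 0.45100/0.61365 = 0.18005.
Expected occupied = 74 × 0.18005 = 13.32 ≈ 13.

13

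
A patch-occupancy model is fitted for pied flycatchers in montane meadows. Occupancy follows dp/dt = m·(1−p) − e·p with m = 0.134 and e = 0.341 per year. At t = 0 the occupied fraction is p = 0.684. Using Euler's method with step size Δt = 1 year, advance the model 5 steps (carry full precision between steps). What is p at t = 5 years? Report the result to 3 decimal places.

0.298

Update rule: p ← p + [m·(1−p) − e·p]·Δt with Δt = 1.
p: 0.68400 → 0.49310  (Δp = -0.19090)
p: 0.49310 → 0.39288  (Δp = -0.10022)
p: 0.39288 → 0.34026  (Δp = -0.05262)
p: 0.34026 → 0.31264  (Δp = -0.02762)
p: 0.31264 → 0.29813  (Δp = -0.01450)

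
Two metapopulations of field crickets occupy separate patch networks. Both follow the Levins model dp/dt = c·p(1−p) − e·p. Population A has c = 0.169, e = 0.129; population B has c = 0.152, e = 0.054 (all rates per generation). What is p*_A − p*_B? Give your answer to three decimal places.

-0.408

A: p*_A = 1 − 0.129/0.169 = 0.2367.
B: p*_B = 1 − 0.054/0.152 = 0.6447.
p*_A − p*_B = 0.2367 − 0.6447 = -0.4081.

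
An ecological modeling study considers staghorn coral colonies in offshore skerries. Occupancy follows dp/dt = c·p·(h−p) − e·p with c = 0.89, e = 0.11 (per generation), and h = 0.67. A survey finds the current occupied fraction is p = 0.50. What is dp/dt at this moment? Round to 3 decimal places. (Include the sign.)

Colonization term: c·p·(h−p) = 0.89×0.50×0.1700 = 0.07565.
Extinction term: e·p = 0.05500.
dp/dt = 0.07565 − 0.05500 = 0.02065.

0.021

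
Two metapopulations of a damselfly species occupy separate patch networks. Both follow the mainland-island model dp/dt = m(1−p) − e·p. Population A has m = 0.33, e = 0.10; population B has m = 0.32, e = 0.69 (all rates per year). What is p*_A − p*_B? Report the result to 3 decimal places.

0.451

A: p*_A = m/(m+e) = 0.33/0.4300 = 0.7674.
B: p*_B = 0.32/1.0100 = 0.3168.
p*_A − p*_B = 0.7674 − 0.3168 = 0.4506.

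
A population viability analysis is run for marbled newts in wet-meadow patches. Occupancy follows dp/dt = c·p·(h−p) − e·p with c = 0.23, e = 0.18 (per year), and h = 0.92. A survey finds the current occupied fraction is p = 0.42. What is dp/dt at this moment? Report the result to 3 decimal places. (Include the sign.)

-0.027

Colonization term: c·p·(h−p) = 0.23×0.42×0.5000 = 0.04830.
Extinction term: e·p = 0.07560.
dp/dt = 0.04830 − 0.07560 = -0.02730.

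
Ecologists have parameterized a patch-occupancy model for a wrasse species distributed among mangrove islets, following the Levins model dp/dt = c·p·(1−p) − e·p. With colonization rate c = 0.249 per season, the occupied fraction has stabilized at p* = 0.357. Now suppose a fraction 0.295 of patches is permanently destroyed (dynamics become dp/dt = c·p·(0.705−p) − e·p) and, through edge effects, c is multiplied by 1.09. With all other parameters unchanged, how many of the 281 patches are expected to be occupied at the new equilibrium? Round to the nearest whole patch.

Balance c(1−p*) = e gives e = 0.249×(1 − 0.35700) = 0.16011.
New p* = 0.705 − e/c = 0.705 − 0.16011/0.27141 = 0.11508.
Expected occupied = 281 × 0.11508 = 32.34 ≈ 32.

32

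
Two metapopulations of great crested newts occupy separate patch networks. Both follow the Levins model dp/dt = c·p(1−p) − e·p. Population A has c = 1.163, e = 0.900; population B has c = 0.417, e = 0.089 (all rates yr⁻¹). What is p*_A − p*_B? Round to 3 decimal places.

-0.560

A: p*_A = 1 − 0.900/1.163 = 0.2261.
B: p*_B = 1 − 0.089/0.417 = 0.7866.
p*_A − p*_B = 0.2261 − 0.7866 = -0.5604.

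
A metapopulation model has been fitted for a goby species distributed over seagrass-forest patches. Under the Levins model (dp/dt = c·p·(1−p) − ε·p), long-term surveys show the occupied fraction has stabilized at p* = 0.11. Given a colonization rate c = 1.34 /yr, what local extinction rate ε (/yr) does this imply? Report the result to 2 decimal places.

1.19

At equilibrium c(1−p*) = ε.
ε = 1.34 × (1 − 0.11) = 1.34 × 0.8900 = 1.1926.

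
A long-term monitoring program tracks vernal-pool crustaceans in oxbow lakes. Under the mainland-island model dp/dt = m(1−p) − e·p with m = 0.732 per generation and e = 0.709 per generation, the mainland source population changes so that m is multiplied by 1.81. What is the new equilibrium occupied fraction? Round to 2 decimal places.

Before: p* = 0.732/(0.732+0.709) = 0.5080.
After: m = 1.32492, e = 0.709; p* = 1.32492/2.0339 = 0.6514.

0.65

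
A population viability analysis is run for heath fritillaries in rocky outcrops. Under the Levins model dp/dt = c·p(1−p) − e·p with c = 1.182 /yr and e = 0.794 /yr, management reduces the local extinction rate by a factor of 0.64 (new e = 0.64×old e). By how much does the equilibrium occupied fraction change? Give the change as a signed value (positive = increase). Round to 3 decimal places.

Before: p* = 1 − 0.794/1.182 = 0.3283.
After the change, c = 1.182, e = 0.50816, so p* = 1 − 0.50816/1.182 = 0.5701.
Δp* = 0.5701 − 0.3283 = +0.2418.

0.242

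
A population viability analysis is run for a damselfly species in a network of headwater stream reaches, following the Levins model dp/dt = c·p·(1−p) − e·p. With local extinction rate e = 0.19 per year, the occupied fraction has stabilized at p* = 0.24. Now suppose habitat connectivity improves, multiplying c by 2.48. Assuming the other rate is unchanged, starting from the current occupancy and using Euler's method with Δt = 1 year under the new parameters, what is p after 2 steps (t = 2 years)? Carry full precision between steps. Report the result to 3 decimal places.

Balance c(1−p*) = e gives c = e/(1 − 0.24000) = 0.19/0.76000 = 0.25000.
Starting from p₀ = 0.24000; update p ← p + (dp/dt)·Δt with the new parameters.
  1  |  dp/dt·Δt = +0.067488  |  p_1 = 0.307488
  2  |  dp/dt·Δt = +0.073600  |  p_2 = 0.381088

0.381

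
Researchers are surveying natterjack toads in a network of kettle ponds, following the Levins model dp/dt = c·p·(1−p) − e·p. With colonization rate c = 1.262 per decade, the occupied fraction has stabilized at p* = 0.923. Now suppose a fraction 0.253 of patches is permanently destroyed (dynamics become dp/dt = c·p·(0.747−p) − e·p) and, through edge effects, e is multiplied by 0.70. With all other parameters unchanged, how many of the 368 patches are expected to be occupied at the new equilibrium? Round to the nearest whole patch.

Balance c(1−p*) = e gives e = 1.262×(1 − 0.92300) = 0.09717.
New p* = 0.747 − e/c = 0.747 − 0.06802/1.26200 = 0.69310.
Expected occupied = 368 × 0.69310 = 255.06 ≈ 255.

255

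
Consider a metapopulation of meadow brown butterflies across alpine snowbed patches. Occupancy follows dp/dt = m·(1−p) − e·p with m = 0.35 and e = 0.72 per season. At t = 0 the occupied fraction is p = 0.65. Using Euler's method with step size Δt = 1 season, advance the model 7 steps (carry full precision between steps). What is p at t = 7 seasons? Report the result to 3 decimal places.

Update rule: p ← p + [m·(1−p) − e·p]·Δt with Δt = 1.
t = 1: p = 0.65000 + (-0.34550) = 0.30450
t = 2: p = 0.30450 + (+0.02418) = 0.32869
t = 3: p = 0.32869 + (-0.00169) = 0.32699
t = 4: p = 0.32699 + (+0.00012) = 0.32711
t = 5: p = 0.32711 + (-0.00001) = 0.32710
t = 6: p = 0.32710 + (+0.00000) = 0.32710
t = 7: p = 0.32710 + (-0.00000) = 0.32710

0.327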